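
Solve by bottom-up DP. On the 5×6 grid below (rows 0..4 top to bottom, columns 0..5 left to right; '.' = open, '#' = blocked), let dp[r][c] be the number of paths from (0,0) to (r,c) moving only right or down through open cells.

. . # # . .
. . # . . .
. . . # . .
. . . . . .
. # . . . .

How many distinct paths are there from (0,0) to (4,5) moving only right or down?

28

r\c   0   1   2   3   4   5
  0   1   1   0   0   0   0
  1   1   2   0   0   0   0
  2   1   3   3   0   0   0
  3   1   4   7   7   7   7
  4   1   0   7  14  21  28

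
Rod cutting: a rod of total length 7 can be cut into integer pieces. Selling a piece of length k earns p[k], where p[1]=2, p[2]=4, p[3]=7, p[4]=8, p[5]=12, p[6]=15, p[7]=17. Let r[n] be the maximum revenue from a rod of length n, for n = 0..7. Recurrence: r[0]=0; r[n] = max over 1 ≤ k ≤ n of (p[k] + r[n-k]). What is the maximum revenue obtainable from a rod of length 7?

   n    0    1    2    3    4    5    6    7
r[n]    0    2    4    7    9   12   15   17

17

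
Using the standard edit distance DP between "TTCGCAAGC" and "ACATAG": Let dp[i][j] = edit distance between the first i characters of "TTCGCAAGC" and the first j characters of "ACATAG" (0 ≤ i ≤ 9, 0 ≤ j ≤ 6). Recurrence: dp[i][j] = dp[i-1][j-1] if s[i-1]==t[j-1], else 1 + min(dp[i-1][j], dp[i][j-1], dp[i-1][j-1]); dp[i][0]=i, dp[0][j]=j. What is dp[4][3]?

3

   ''  A  C  A  T  A  G
''  0  1  2  3  4  5  6
 T  1  1  2  3  3  4  5
 T  2  2  2  3  3  4  5
 C  3  3  2  3  4  4  5
 G  4  4  3  3  4  5  4
 C  5  5  4  4  4  5  5
 A  6  5  5  4  5  4  5
 A  7  6  6  5  5  5  5
 G  8  7  7  6  6  6  5
 C  9  8  7  7  7  7  6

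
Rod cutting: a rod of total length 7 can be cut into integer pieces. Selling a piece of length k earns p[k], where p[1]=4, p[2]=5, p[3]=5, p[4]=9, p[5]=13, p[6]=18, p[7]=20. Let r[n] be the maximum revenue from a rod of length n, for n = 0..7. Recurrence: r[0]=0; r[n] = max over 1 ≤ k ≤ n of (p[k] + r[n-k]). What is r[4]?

16

   n    0    1    2    3    4    5    6    7
r[n]    0    4    8   12   16   20   24   28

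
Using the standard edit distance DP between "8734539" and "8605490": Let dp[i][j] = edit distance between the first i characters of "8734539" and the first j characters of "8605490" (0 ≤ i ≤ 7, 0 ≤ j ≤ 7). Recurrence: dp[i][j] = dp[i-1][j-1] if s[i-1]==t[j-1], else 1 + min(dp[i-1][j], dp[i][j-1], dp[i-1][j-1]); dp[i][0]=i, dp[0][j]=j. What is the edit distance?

   ''  8  6  0  5  4  9  0
''  0  1  2  3  4  5  6  7
 8  1  0  1  2  3  4  5  6
 7  2  1  1  2  3  4  5  6
 3  3  2  2  2  3  4  5  6
 4  4  3  3  3  3  3  4  5
 5  5  4  4  4  3  4  4  5
 3  6  5  5  5  4  4  5  5
 9  7  6  6  6  5  5  4  5

5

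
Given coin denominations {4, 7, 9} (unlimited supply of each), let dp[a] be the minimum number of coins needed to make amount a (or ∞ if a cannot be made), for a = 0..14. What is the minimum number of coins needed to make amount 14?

 a  0  1  2  3  4  5  6  7  8  9 10 11 12 13 14
dp  0  -  -  -  1  -  -  1  2  1  -  2  3  2  2
(- denotes ∞ / unreachable)

2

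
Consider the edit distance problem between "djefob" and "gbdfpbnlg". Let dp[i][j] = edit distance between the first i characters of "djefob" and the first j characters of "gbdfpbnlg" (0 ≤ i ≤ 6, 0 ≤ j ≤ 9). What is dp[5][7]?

6

   ''  g  b  d  f  p  b  n  l  g
''  0  1  2  3  4  5  6  7  8  9
 d  1  1  2  2  3  4  5  6  7  8
 j  2  2  2  3  3  4  5  6  7  8
 e  3  3  3  3  4  4  5  6  7  8
 f  4  4  4  4  3  4  5  6  7  8
 o  5  5  5  5  4  4  5  6  7  8
 b  6  6  5  6  5  5  4  5  6  7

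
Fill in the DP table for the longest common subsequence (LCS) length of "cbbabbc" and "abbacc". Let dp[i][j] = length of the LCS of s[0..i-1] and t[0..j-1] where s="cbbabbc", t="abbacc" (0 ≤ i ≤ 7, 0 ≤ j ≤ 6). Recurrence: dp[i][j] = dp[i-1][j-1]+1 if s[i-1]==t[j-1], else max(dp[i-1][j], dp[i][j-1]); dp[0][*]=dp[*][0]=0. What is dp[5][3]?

2

   ''  a  b  b  a  c  c
''  0  0  0  0  0  0  0
 c  0  0  0  0  0  1  1
 b  0  0  1  1  1  1  1
 b  0  0  1  2  2  2  2
 a  0  1  1  2  3  3  3
 b  0  1  2  2  3  3  3
 b  0  1  2  3  3  3  3
 c  0  1  2  3  3  4  4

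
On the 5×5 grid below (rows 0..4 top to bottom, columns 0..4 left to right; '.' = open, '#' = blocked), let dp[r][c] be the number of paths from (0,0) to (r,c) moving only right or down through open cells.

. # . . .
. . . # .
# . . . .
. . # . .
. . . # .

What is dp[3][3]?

2

r\c   0   1   2   3   4
  0   1   0   0   0   0
  1   1   1   1   0   0
  2   0   1   2   2   2
  3   0   1   0   2   4
  4   0   1   1   0   4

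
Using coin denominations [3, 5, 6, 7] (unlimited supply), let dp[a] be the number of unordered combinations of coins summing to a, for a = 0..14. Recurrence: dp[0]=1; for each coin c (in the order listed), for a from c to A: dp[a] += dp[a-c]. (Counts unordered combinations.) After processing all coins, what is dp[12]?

4

after  coin     0     1     2     3     4     5     6     7     8     9    10    11    12    13    14
          3     1     0     0     1     0     0     1     0     0     1     0     0     1     0     0
          5     1     0     0     1     0     1     1     0     1     1     1     1     1     1     1
          6     1     0     0     1     0     1     2     0     1     2     1     2     3     1     2
          7     1     0     0     1     0     1     2     1     1     2     2     2     4     3     3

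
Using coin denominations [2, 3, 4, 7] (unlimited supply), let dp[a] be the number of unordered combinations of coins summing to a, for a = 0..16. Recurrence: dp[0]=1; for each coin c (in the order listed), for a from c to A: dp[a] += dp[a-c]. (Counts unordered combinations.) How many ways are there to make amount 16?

14

after  coin     0     1     2     3     4     5     6     7     8     9    10    11    12    13    14    15    16
          2     1     0     1     0     1     0     1     0     1     0     1     0     1     0     1     0     1
          3     1     0     1     1     1     1     2     1     2     2     2     2     3     2     3     3     3
          4     1     0     1     1     2     1     3     2     4     3     5     4     7     5     8     7    10
          7     1     0     1     1     2     1     3     3     4     4     6     6     8     8    11    11    14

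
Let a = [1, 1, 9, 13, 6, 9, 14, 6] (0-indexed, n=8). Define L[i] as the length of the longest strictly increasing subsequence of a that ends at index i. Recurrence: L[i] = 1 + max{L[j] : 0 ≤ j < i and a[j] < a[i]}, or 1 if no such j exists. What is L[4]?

2

   i    0    1    2    3    4    5    6    7
a[i]    1    1    9   13    6    9   14    6
L[i]    1    1    2    3    2    3    4    2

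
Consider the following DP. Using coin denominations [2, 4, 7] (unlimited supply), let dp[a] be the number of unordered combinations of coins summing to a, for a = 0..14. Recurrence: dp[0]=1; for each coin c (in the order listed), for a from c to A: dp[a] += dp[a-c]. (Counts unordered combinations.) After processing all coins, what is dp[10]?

3

after  coin     0     1     2     3     4     5     6     7     8     9    10    11    12    13    14
          2     1     0     1     0     1     0     1     0     1     0     1     0     1     0     1
          4     1     0     1     0     2     0     2     0     3     0     3     0     4     0     4
          7     1     0     1     0     2     0     2     1     3     1     3     2     4     2     5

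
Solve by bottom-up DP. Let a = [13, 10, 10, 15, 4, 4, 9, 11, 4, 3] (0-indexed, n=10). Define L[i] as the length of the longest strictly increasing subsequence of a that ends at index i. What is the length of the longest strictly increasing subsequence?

3

   i    0    1    2    3    4    5    6    7    8    9
a[i]   13   10   10   15    4    4    9   11    4    3
L[i]    1    1    1    2    1    1    2    3    1    1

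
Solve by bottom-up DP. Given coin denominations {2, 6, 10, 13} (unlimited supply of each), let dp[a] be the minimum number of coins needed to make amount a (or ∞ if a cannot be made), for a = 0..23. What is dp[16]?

 a  0  1  2  3  4  5  6  7  8  9 10 11 12 13 14 15 16 17 18 19 20 21 22 23
dp  0  -  1  -  2  -  1  -  2  -  1  -  2  1  3  2  2  3  3  2  2  3  3  2
(- denotes ∞ / unreachable)

2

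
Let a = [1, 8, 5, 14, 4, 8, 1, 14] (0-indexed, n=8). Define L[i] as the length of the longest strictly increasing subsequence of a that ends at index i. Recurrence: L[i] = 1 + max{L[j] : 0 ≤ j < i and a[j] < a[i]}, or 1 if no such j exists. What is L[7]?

   i    0    1    2    3    4    5    6    7
a[i]    1    8    5   14    4    8    1   14
L[i]    1    2    2    3    2    3    1    4

4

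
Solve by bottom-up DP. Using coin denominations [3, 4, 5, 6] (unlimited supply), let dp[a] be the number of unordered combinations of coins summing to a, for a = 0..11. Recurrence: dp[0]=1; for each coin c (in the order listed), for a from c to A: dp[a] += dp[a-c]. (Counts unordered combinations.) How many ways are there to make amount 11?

after  coin     0     1     2     3     4     5     6     7     8     9    10    11
          3     1     0     0     1     0     0     1     0     0     1     0     0
          4     1     0     0     1     1     0     1     1     1     1     1     1
          5     1     0     0     1     1     1     1     1     2     2     2     2
          6     1     0     0     1     1     1     2     1     2     3     3     3

3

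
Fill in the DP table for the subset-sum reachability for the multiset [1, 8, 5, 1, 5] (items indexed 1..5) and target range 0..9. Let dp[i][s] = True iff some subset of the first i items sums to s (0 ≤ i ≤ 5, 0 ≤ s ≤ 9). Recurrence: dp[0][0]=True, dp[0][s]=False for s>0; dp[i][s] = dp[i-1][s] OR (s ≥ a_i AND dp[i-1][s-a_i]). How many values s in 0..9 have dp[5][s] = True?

i\s   0   1   2   3   4   5   6   7   8   9
  0   T   F   F   F   F   F   F   F   F   F
  1   T   T   F   F   F   F   F   F   F   F
  2   T   T   F   F   F   F   F   F   T   T
  3   T   T   F   F   F   T   T   F   T   T
  4   T   T   T   F   F   T   T   T   T   T
  5   T   T   T   F   F   T   T   T   T   T

8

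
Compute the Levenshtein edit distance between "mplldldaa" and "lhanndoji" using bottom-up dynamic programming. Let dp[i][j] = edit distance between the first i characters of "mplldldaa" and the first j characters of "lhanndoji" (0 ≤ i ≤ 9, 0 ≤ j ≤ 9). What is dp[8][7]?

   ''  l  h  a  n  n  d  o  j  i
''  0  1  2  3  4  5  6  7  8  9
 m  1  1  2  3  4  5  6  7  8  9
 p  2  2  2  3  4  5  6  7  8  9
 l  3  2  3  3  4  5  6  7  8  9
 l  4  3  3  4  4  5  6  7  8  9
 d  5  4  4  4  5  5  5  6  7  8
 l  6  5  5  5  5  6  6  6  7  8
 d  7  6  6  6  6  6  6  7  7  8
 a  8  7  7  6  7  7  7  7  8  8
 a  9  8  8  7  7  8  8  8  8  9

7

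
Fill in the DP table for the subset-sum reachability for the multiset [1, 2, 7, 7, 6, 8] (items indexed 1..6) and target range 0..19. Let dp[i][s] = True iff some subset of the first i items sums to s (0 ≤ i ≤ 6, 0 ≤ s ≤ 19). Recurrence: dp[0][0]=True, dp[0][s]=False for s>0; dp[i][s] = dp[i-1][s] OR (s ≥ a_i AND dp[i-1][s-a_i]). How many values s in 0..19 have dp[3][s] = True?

i\s   0   1   2   3   4   5   6   7   8   9  10  11  12  13  14  15  16  17  18  19
  0   T   F   F   F   F   F   F   F   F   F   F   F   F   F   F   F   F   F   F   F
  1   T   T   F   F   F   F   F   F   F   F   F   F   F   F   F   F   F   F   F   F
  2   T   T   T   T   F   F   F   F   F   F   F   F   F   F   F   F   F   F   F   F
  3   T   T   T   T   F   F   F   T   T   T   T   F   F   F   F   F   F   F   F   F
  4   T   T   T   T   F   F   F   T   T   T   T   F   F   F   T   T   T   T   F   F
  5   T   T   T   T   F   F   T   T   T   T   T   F   F   T   T   T   T   T   F   F
  6   T   T   T   T   F   F   T   T   T   T   T   T   F   T   T   T   T   T   T   F

8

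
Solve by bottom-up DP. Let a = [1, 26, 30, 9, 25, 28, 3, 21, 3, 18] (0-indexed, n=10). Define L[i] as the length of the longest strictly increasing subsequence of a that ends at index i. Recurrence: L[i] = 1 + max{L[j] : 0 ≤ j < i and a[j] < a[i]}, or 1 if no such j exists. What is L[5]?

4

   i    0    1    2    3    4    5    6    7    8    9
a[i]    1   26   30    9   25   28    3   21    3   18
L[i]    1    2    3    2    3    4    2    3    2    3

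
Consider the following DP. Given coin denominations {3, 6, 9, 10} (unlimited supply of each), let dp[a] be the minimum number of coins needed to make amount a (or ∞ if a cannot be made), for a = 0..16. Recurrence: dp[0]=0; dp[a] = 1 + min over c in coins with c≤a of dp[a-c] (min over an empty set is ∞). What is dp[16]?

 a  0  1  2  3  4  5  6  7  8  9 10 11 12 13 14 15 16
dp  0  -  -  1  -  -  1  -  -  1  1  -  2  2  -  2  2
(- denotes ∞ / unreachable)

2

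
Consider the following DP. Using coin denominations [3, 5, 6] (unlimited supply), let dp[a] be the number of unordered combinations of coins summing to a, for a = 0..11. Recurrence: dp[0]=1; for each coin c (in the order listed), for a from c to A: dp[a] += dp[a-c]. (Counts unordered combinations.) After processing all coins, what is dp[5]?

after  coin     0     1     2     3     4     5     6     7     8     9    10    11
          3     1     0     0     1     0     0     1     0     0     1     0     0
          5     1     0     0     1     0     1     1     0     1     1     1     1
          6     1     0     0     1     0     1     2     0     1     2     1     2

1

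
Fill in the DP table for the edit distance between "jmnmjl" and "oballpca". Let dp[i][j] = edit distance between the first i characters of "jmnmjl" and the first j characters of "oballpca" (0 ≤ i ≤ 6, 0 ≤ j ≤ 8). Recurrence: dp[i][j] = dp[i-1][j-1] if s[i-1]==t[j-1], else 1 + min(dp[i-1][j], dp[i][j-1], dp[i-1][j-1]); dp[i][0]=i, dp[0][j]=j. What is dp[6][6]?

6

   ''  o  b  a  l  l  p  c  a
''  0  1  2  3  4  5  6  7  8
 j  1  1  2  3  4  5  6  7  8
 m  2  2  2  3  4  5  6  7  8
 n  3  3  3  3  4  5  6  7  8
 m  4  4  4  4  4  5  6  7  8
 j  5  5  5  5  5  5  6  7  8
 l  6  6  6  6  5  5  6  7  8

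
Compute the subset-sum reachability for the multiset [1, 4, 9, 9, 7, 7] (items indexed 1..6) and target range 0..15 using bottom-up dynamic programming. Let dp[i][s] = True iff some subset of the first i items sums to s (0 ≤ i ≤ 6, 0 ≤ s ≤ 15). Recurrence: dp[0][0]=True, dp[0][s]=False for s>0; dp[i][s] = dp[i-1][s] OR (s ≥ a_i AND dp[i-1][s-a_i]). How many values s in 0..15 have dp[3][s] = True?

8

i\s   0   1   2   3   4   5   6   7   8   9  10  11  12  13  14  15
  0   T   F   F   F   F   F   F   F   F   F   F   F   F   F   F   F
  1   T   T   F   F   F   F   F   F   F   F   F   F   F   F   F   F
  2   T   T   F   F   T   T   F   F   F   F   F   F   F   F   F   F
  3   T   T   F   F   T   T   F   F   F   T   T   F   F   T   T   F
  4   T   T   F   F   T   T   F   F   F   T   T   F   F   T   T   F
  5   T   T   F   F   T   T   F   T   T   T   T   T   T   T   T   F
  6   T   T   F   F   T   T   F   T   T   T   T   T   T   T   T   T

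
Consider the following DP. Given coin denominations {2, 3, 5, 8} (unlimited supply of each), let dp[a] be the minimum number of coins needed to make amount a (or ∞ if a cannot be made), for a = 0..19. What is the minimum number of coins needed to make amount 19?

 a  0  1  2  3  4  5  6  7  8  9 10 11 12 13 14 15 16 17 18 19
dp  0  -  1  1  2  1  2  2  1  3  2  2  3  2  3  3  2  4  3  3
(- denotes ∞ / unreachable)

3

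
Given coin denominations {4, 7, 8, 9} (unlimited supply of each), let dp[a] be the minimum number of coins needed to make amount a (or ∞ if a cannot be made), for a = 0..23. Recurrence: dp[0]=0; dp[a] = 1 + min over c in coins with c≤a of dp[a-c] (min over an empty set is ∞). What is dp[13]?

 a  0  1  2  3  4  5  6  7  8  9 10 11 12 13 14 15 16 17 18 19 20 21 22 23
dp  0  -  -  -  1  -  -  1  1  1  -  2  2  2  2  2  2  2  2  3  3  3  3  3
(- denotes ∞ / unreachable)

2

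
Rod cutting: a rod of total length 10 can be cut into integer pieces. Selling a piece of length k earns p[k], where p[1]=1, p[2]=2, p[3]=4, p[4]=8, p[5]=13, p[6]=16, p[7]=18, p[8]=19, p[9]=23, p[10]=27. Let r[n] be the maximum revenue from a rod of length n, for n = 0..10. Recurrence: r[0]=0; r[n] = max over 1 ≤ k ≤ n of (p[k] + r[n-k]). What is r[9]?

23

   n    0    1    2    3    4    5    6    7    8    9   10
r[n]    0    1    2    4    8   13   16   18   19   23   27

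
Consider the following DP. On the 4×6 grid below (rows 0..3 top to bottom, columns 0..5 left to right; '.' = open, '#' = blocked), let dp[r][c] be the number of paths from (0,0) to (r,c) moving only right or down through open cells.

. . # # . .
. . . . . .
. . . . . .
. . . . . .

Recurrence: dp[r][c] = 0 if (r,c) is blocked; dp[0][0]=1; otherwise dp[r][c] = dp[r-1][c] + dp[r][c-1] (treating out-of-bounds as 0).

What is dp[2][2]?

r\c   0   1   2   3   4   5
  0   1   1   0   0   0   0
  1   1   2   2   2   2   2
  2   1   3   5   7   9  11
  3   1   4   9  16  25  36

5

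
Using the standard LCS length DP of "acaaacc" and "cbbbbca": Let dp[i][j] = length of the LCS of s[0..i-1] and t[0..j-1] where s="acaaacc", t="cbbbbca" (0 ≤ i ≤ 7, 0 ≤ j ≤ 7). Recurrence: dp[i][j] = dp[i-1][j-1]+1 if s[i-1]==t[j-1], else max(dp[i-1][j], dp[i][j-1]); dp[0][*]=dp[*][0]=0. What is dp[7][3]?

   ''  c  b  b  b  b  c  a
''  0  0  0  0  0  0  0  0
 a  0  0  0  0  0  0  0  1
 c  0  1  1  1  1  1  1  1
 a  0  1  1  1  1  1  1  2
 a  0  1  1  1  1  1  1  2
 a  0  1  1  1  1  1  1  2
 c  0  1  1  1  1  1  2  2
 c  0  1  1  1  1  1  2  2

1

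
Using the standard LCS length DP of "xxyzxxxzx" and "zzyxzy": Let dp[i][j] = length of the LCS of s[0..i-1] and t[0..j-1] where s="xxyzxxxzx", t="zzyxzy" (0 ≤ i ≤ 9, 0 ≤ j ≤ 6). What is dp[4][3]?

1

   ''  z  z  y  x  z  y
''  0  0  0  0  0  0  0
 x  0  0  0  0  1  1  1
 x  0  0  0  0  1  1  1
 y  0  0  0  1  1  1  2
 z  0  1  1  1  1  2  2
 x  0  1  1  1  2  2  2
 x  0  1  1  1  2  2  2
 x  0  1  1  1  2  2  2
 z  0  1  2  2  2  3  3
 x  0  1  2  2  3  3  3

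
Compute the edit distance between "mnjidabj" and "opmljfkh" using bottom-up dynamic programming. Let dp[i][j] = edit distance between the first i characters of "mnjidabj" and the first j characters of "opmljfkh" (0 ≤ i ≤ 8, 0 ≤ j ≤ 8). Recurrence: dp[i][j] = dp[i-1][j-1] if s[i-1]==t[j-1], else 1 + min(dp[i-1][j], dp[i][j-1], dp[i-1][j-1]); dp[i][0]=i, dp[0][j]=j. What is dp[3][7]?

5

   ''  o  p  m  l  j  f  k  h
''  0  1  2  3  4  5  6  7  8
 m  1  1  2  2  3  4  5  6  7
 n  2  2  2  3  3  4  5  6  7
 j  3  3  3  3  4  3  4  5  6
 i  4  4  4  4  4  4  4  5  6
 d  5  5  5  5  5  5  5  5  6
 a  6  6  6  6  6  6  6  6  6
 b  7  7  7  7  7  7  7  7  7
 j  8  8  8  8  8  7  8  8  8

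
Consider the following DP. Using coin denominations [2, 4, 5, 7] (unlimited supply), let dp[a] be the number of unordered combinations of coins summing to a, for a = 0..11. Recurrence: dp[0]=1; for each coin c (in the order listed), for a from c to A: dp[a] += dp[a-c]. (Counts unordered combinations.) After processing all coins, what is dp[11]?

4

after  coin     0     1     2     3     4     5     6     7     8     9    10    11
          2     1     0     1     0     1     0     1     0     1     0     1     0
          4     1     0     1     0     2     0     2     0     3     0     3     0
          5     1     0     1     0     2     1     2     1     3     2     4     2
          7     1     0     1     0     2     1     2     2     3     3     4     4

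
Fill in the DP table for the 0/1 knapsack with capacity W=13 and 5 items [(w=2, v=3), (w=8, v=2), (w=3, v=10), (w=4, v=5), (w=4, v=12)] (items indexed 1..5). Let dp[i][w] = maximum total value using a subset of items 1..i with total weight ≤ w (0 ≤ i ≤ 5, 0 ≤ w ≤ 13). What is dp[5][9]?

25

i\w   0   1   2   3   4   5   6   7   8   9  10  11  12  13
  0   0   0   0   0   0   0   0   0   0   0   0   0   0   0
  1   0   0   3   3   3   3   3   3   3   3   3   3   3   3
  2   0   0   3   3   3   3   3   3   3   3   5   5   5   5
  3   0   0   3  10  10  13  13  13  13  13  13  13  13  15
  4   0   0   3  10  10  13  13  15  15  18  18  18  18  18
  5   0   0   3  10  12  13  15  22  22  25  25  27  27  30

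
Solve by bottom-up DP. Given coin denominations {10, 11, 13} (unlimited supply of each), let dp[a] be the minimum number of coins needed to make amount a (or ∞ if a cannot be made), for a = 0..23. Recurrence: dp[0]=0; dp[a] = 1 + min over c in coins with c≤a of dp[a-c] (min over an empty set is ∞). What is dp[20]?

 a  0  1  2  3  4  5  6  7  8  9 10 11 12 13 14 15 16 17 18 19 20 21 22 23
dp  0  -  -  -  -  -  -  -  -  -  1  1  -  1  -  -  -  -  -  -  2  2  2  2
(- denotes ∞ / unreachable)

2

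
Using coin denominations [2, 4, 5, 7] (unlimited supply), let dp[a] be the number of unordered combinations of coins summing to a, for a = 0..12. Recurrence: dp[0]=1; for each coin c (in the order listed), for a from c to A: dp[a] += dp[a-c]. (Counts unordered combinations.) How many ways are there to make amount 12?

6

after  coin     0     1     2     3     4     5     6     7     8     9    10    11    12
          2     1     0     1     0     1     0     1     0     1     0     1     0     1
          4     1     0     1     0     2     0     2     0     3     0     3     0     4
          5     1     0     1     0     2     1     2     1     3     2     4     2     5
          7     1     0     1     0     2     1     2     2     3     3     4     4     6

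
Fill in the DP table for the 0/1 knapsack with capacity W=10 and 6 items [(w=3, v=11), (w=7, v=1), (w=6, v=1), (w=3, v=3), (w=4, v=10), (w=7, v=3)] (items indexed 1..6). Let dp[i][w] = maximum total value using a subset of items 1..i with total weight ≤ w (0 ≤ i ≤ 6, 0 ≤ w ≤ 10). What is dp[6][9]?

i\w   0   1   2   3   4   5   6   7   8   9  10
  0   0   0   0   0   0   0   0   0   0   0   0
  1   0   0   0  11  11  11  11  11  11  11  11
  2   0   0   0  11  11  11  11  11  11  11  12
  3   0   0   0  11  11  11  11  11  11  12  12
  4   0   0   0  11  11  11  14  14  14  14  14
  5   0   0   0  11  11  11  14  21  21  21  24
  6   0   0   0  11  11  11  14  21  21  21  24

21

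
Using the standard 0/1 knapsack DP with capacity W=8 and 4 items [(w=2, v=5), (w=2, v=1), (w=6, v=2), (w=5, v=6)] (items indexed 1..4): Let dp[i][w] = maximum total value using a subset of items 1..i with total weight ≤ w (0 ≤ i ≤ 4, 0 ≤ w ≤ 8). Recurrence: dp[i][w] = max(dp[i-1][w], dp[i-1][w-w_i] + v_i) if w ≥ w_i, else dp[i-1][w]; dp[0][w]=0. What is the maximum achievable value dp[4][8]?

11

i\w   0   1   2   3   4   5   6   7   8
  0   0   0   0   0   0   0   0   0   0
  1   0   0   5   5   5   5   5   5   5
  2   0   0   5   5   6   6   6   6   6
  3   0   0   5   5   6   6   6   6   7
  4   0   0   5   5   6   6   6  11  11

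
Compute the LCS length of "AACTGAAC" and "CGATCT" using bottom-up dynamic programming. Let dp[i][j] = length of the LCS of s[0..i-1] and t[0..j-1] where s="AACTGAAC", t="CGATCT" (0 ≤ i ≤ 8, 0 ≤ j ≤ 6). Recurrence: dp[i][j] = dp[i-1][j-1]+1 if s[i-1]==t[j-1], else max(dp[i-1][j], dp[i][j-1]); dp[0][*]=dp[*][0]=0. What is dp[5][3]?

   ''  C  G  A  T  C  T
''  0  0  0  0  0  0  0
 A  0  0  0  1  1  1  1
 A  0  0  0  1  1  1  1
 C  0  1  1  1  1  2  2
 T  0  1  1  1  2  2  3
 G  0  1  2  2  2  2  3
 A  0  1  2  3  3  3  3
 A  0  1  2  3  3  3  3
 C  0  1  2  3  3  4  4

2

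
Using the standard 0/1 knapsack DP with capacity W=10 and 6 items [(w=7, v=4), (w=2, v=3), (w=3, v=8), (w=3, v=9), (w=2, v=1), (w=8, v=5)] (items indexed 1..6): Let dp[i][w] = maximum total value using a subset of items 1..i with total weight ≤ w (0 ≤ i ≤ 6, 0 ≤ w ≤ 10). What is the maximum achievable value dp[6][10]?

21

i\w   0   1   2   3   4   5   6   7   8   9  10
  0   0   0   0   0   0   0   0   0   0   0   0
  1   0   0   0   0   0   0   0   4   4   4   4
  2   0   0   3   3   3   3   3   4   4   7   7
  3   0   0   3   8   8  11  11  11  11  11  12
  4   0   0   3   9   9  12  17  17  20  20  20
  5   0   0   3   9   9  12  17  17  20  20  21
  6   0   0   3   9   9  12  17  17  20  20  21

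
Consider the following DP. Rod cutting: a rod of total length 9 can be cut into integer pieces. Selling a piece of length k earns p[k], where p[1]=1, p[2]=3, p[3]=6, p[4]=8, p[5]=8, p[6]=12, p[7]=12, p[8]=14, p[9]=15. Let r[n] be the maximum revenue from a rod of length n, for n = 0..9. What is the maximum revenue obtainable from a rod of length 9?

   n    0    1    2    3    4    5    6    7    8    9
r[n]    0    1    3    6    8    9   12   14   16   18

18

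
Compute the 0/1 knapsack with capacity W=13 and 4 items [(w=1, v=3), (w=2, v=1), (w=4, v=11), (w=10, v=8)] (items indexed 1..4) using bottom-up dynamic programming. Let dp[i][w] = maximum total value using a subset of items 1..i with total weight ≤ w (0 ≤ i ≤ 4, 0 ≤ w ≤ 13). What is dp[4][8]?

15

i\w   0   1   2   3   4   5   6   7   8   9  10  11  12  13
  0   0   0   0   0   0   0   0   0   0   0   0   0   0   0
  1   0   3   3   3   3   3   3   3   3   3   3   3   3   3
  2   0   3   3   4   4   4   4   4   4   4   4   4   4   4
  3   0   3   3   4  11  14  14  15  15  15  15  15  15  15
  4   0   3   3   4  11  14  14  15  15  15  15  15  15  15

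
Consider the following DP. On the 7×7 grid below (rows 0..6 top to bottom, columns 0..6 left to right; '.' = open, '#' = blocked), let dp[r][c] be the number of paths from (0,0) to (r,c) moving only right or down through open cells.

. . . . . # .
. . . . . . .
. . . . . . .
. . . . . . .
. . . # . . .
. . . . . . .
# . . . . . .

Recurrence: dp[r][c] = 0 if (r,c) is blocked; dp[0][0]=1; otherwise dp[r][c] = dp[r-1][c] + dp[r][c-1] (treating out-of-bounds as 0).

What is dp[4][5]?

90

r\c   0   1   2   3   4   5   6
  0   1   1   1   1   1   0   0
  1   1   2   3   4   5   5   5
  2   1   3   6  10  15  20  25
  3   1   4  10  20  35  55  80
  4   1   5  15   0  35  90 170
  5   1   6  21  21  56 146 316
  6   0   6  27  48 104 250 566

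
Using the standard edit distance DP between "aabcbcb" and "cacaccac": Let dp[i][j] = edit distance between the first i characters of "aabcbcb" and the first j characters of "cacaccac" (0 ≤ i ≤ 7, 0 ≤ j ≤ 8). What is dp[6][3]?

   ''  c  a  c  a  c  c  a  c
''  0  1  2  3  4  5  6  7  8
 a  1  1  1  2  3  4  5  6  7
 a  2  2  1  2  2  3  4  5  6
 b  3  3  2  2  3  3  4  5  6
 c  4  3  3  2  3  3  3  4  5
 b  5  4  4  3  3  4  4  4  5
 c  6  5  5  4  4  3  4  5  4
 b  7  6  6  5  5  4  4  5  5

4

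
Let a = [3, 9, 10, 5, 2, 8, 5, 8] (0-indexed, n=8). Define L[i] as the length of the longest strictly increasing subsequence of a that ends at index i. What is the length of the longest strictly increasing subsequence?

3

   i    0    1    2    3    4    5    6    7
a[i]    3    9   10    5    2    8    5    8
L[i]    1    2    3    2    1    3    2    3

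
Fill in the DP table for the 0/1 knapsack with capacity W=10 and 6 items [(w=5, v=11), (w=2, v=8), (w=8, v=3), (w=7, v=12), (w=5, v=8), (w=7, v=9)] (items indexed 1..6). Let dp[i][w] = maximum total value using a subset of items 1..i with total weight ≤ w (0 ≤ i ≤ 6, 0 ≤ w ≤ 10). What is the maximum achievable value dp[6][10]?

i\w   0   1   2   3   4   5   6   7   8   9  10
  0   0   0   0   0   0   0   0   0   0   0   0
  1   0   0   0   0   0  11  11  11  11  11  11
  2   0   0   8   8   8  11  11  19  19  19  19
  3   0   0   8   8   8  11  11  19  19  19  19
  4   0   0   8   8   8  11  11  19  19  20  20
  5   0   0   8   8   8  11  11  19  19  20  20
  6   0   0   8   8   8  11  11  19  19  20  20

20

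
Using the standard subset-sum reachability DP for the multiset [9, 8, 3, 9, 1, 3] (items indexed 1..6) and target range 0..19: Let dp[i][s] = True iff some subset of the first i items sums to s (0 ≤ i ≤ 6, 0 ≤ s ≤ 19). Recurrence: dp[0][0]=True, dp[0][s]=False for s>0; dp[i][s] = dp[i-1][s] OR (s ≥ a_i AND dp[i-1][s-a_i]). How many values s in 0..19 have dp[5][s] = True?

13

i\s   0   1   2   3   4   5   6   7   8   9  10  11  12  13  14  15  16  17  18  19
  0   T   F   F   F   F   F   F   F   F   F   F   F   F   F   F   F   F   F   F   F
  1   T   F   F   F   F   F   F   F   F   T   F   F   F   F   F   F   F   F   F   F
  2   T   F   F   F   F   F   F   F   T   T   F   F   F   F   F   F   F   T   F   F
  3   T   F   F   T   F   F   F   F   T   T   F   T   T   F   F   F   F   T   F   F
  4   T   F   F   T   F   F   F   F   T   T   F   T   T   F   F   F   F   T   T   F
  5   T   T   F   T   T   F   F   F   T   T   T   T   T   T   F   F   F   T   T   T
  6   T   T   F   T   T   F   T   T   T   T   T   T   T   T   T   T   T   T   T   T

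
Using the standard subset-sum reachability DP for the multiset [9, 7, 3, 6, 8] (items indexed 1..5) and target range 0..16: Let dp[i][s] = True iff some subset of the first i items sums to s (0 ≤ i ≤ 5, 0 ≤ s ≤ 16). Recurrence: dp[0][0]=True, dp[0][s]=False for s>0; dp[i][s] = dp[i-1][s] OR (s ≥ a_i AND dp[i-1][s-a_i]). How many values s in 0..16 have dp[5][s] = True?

13

i\s   0   1   2   3   4   5   6   7   8   9  10  11  12  13  14  15  16
  0   T   F   F   F   F   F   F   F   F   F   F   F   F   F   F   F   F
  1   T   F   F   F   F   F   F   F   F   T   F   F   F   F   F   F   F
  2   T   F   F   F   F   F   F   T   F   T   F   F   F   F   F   F   T
  3   T   F   F   T   F   F   F   T   F   T   T   F   T   F   F   F   T
  4   T   F   F   T   F   F   T   T   F   T   T   F   T   T   F   T   T
  5   T   F   F   T   F   F   T   T   T   T   T   T   T   T   T   T   T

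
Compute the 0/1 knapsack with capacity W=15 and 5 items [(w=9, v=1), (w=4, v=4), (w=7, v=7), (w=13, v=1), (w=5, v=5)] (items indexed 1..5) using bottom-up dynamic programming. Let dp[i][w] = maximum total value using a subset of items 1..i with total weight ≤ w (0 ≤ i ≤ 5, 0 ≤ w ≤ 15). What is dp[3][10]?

7

i\w   0   1   2   3   4   5   6   7   8   9  10  11  12  13  14  15
  0   0   0   0   0   0   0   0   0   0   0   0   0   0   0   0   0
  1   0   0   0   0   0   0   0   0   0   1   1   1   1   1   1   1
  2   0   0   0   0   4   4   4   4   4   4   4   4   4   5   5   5
  3   0   0   0   0   4   4   4   7   7   7   7  11  11  11  11  11
  4   0   0   0   0   4   4   4   7   7   7   7  11  11  11  11  11
  5   0   0   0   0   4   5   5   7   7   9   9  11  12  12  12  12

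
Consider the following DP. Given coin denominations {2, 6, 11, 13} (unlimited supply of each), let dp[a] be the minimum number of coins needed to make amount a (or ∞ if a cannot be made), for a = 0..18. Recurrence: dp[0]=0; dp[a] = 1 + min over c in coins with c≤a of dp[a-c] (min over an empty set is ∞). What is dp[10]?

3

 a  0  1  2  3  4  5  6  7  8  9 10 11 12 13 14 15 16 17 18
dp  0  -  1  -  2  -  1  -  2  -  3  1  2  1  3  2  4  2  3
(- denotes ∞ / unreachable)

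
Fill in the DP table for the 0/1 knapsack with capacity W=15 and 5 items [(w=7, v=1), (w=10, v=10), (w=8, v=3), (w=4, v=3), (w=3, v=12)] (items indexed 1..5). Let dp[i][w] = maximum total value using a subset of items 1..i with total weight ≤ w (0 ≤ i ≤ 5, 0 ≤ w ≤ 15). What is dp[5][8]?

i\w   0   1   2   3   4   5   6   7   8   9  10  11  12  13  14  15
  0   0   0   0   0   0   0   0   0   0   0   0   0   0   0   0   0
  1   0   0   0   0   0   0   0   1   1   1   1   1   1   1   1   1
  2   0   0   0   0   0   0   0   1   1   1  10  10  10  10  10  10
  3   0   0   0   0   0   0   0   1   3   3  10  10  10  10  10  10
  4   0   0   0   0   3   3   3   3   3   3  10  10  10  10  13  13
  5   0   0   0  12  12  12  12  15  15  15  15  15  15  22  22  22

15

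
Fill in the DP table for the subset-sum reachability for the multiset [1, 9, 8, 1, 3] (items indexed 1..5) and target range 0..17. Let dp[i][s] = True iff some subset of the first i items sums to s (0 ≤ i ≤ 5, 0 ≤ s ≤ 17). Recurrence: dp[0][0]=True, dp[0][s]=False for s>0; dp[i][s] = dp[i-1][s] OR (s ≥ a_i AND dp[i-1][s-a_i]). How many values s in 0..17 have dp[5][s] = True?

i\s   0   1   2   3   4   5   6   7   8   9  10  11  12  13  14  15  16  17
  0   T   F   F   F   F   F   F   F   F   F   F   F   F   F   F   F   F   F
  1   T   T   F   F   F   F   F   F   F   F   F   F   F   F   F   F   F   F
  2   T   T   F   F   F   F   F   F   F   T   T   F   F   F   F   F   F   F
  3   T   T   F   F   F   F   F   F   T   T   T   F   F   F   F   F   F   T
  4   T   T   T   F   F   F   F   F   T   T   T   T   F   F   F   F   F   T
  5   T   T   T   T   T   T   F   F   T   T   T   T   T   T   T   F   F   T

14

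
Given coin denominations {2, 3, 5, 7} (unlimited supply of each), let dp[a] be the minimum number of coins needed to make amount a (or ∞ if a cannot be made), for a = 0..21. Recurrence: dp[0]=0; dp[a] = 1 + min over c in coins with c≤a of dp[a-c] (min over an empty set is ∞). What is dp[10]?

2

 a  0  1  2  3  4  5  6  7  8  9 10 11 12 13 14 15 16 17 18 19 20 21
dp  0  -  1  1  2  1  2  1  2  2  2  3  2  3  2  3  3  3  4  3  4  3
(- denotes ∞ / unreachable)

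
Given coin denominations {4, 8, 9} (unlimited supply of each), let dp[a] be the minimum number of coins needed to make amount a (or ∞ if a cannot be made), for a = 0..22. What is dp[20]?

 a  0  1  2  3  4  5  6  7  8  9 10 11 12 13 14 15 16 17 18 19 20 21 22
dp  0  -  -  -  1  -  -  -  1  1  -  -  2  2  -  -  2  2  2  -  3  3  3
(- denotes ∞ / unreachable)

3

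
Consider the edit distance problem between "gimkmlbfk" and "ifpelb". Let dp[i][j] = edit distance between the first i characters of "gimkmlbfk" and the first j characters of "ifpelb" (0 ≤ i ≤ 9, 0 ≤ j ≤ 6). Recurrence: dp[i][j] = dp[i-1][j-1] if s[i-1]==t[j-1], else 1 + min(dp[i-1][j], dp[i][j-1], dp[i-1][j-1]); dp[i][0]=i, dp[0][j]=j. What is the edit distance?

   ''  i  f  p  e  l  b
''  0  1  2  3  4  5  6
 g  1  1  2  3  4  5  6
 i  2  1  2  3  4  5  6
 m  3  2  2  3  4  5  6
 k  4  3  3  3  4  5  6
 m  5  4  4  4  4  5  6
 l  6  5  5  5  5  4  5
 b  7  6  6  6  6  5  4
 f  8  7  6  7  7  6  5
 k  9  8  7  7  8  7  6

6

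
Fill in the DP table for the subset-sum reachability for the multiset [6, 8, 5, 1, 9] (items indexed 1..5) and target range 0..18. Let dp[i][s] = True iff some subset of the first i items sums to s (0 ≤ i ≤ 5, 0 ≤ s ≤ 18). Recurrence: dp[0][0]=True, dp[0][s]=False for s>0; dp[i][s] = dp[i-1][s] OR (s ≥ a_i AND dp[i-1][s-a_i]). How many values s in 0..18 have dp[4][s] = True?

12

i\s   0   1   2   3   4   5   6   7   8   9  10  11  12  13  14  15  16  17  18
  0   T   F   F   F   F   F   F   F   F   F   F   F   F   F   F   F   F   F   F
  1   T   F   F   F   F   F   T   F   F   F   F   F   F   F   F   F   F   F   F
  2   T   F   F   F   F   F   T   F   T   F   F   F   F   F   T   F   F   F   F
  3   T   F   F   F   F   T   T   F   T   F   F   T   F   T   T   F   F   F   F
  4   T   T   F   F   F   T   T   T   T   T   F   T   T   T   T   T   F   F   F
  5   T   T   F   F   F   T   T   T   T   T   T   T   T   T   T   T   T   T   T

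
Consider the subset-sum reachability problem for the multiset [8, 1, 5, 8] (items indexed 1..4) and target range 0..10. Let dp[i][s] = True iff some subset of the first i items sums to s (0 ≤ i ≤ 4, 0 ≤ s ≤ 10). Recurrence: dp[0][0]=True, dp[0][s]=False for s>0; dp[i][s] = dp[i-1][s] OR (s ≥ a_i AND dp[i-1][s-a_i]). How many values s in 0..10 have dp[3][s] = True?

6

i\s   0   1   2   3   4   5   6   7   8   9  10
  0   T   F   F   F   F   F   F   F   F   F   F
  1   T   F   F   F   F   F   F   F   T   F   F
  2   T   T   F   F   F   F   F   F   T   T   F
  3   T   T   F   F   F   T   T   F   T   T   F
  4   T   T   F   F   F   T   T   F   T   T   F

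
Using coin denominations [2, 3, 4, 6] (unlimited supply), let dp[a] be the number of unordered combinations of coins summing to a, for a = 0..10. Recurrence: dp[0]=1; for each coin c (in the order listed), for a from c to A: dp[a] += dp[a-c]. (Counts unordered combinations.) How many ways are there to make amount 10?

after  coin     0     1     2     3     4     5     6     7     8     9    10
          2     1     0     1     0     1     0     1     0     1     0     1
          3     1     0     1     1     1     1     2     1     2     2     2
          4     1     0     1     1     2     1     3     2     4     3     5
          6     1     0     1     1     2     1     4     2     5     4     7

7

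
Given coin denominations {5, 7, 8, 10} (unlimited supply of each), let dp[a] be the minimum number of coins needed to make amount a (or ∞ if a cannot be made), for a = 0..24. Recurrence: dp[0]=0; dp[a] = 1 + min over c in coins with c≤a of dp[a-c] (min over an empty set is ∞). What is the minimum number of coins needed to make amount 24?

3

 a  0  1  2  3  4  5  6  7  8  9 10 11 12 13 14 15 16 17 18 19 20 21 22 23 24
dp  0  -  -  -  -  1  -  1  1  -  1  -  2  2  2  2  2  2  2  3  2  3  3  3  3
(- denotes ∞ / unreachable)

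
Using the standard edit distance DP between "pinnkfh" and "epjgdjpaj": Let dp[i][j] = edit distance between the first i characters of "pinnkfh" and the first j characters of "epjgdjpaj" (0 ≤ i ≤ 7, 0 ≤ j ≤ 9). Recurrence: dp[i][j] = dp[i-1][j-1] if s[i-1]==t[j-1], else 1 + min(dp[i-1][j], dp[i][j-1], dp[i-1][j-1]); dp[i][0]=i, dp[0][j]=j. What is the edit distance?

   ''  e  p  j  g  d  j  p  a  j
''  0  1  2  3  4  5  6  7  8  9
 p  1  1  1  2  3  4  5  6  7  8
 i  2  2  2  2  3  4  5  6  7  8
 n  3  3  3  3  3  4  5  6  7  8
 n  4  4  4  4  4  4  5  6  7  8
 k  5  5  5  5  5  5  5  6  7  8
 f  6  6  6  6  6  6  6  6  7  8
 h  7  7  7  7  7  7  7  7  7  8

8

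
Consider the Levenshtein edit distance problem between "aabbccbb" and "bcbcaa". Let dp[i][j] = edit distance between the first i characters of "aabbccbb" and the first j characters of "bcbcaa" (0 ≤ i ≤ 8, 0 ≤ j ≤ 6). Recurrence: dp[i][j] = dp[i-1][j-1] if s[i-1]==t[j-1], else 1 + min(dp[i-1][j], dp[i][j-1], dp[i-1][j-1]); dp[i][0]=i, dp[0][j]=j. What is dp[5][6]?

   ''  b  c  b  c  a  a
''  0  1  2  3  4  5  6
 a  1  1  2  3  4  4  5
 a  2  2  2  3  4  4  4
 b  3  2  3  2  3  4  5
 b  4  3  3  3  3  4  5
 c  5  4  3  4  3  4  5
 c  6  5  4  4  4  4  5
 b  7  6  5  4  5  5  5
 b  8  7  6  5  5  6  6

5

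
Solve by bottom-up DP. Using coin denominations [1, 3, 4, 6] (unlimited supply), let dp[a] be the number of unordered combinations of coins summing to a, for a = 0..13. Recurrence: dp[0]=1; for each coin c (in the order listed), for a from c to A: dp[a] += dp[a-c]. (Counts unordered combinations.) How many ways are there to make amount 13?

18

after  coin     0     1     2     3     4     5     6     7     8     9    10    11    12    13
          1     1     1     1     1     1     1     1     1     1     1     1     1     1     1
          3     1     1     1     2     2     2     3     3     3     4     4     4     5     5
          4     1     1     1     2     3     3     4     5     6     7     8     9    11    12
          6     1     1     1     2     3     3     5     6     7     9    11    12    16    18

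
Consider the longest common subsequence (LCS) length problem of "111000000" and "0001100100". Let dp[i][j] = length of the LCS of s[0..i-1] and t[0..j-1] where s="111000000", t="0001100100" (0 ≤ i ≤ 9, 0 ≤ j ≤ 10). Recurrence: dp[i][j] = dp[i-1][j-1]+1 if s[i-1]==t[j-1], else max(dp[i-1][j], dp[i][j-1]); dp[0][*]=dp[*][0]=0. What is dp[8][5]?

   ''  0  0  0  1  1  0  0  1  0  0
''  0  0  0  0  0  0  0  0  0  0  0
 1  0  0  0  0  1  1  1  1  1  1  1
 1  0  0  0  0  1  2  2  2  2  2  2
 1  0  0  0  0  1  2  2  2  3  3  3
 0  0  1  1  1  1  2  3  3  3  4  4
 0  0  1  2  2  2  2  3  4  4  4  5
 0  0  1  2  3  3  3  3  4  4  5  5
 0  0  1  2  3  3  3  4  4  4  5  6
 0  0  1  2  3  3  3  4  5  5  5  6
 0  0  1  2  3  3  3  4  5  5  6  6

3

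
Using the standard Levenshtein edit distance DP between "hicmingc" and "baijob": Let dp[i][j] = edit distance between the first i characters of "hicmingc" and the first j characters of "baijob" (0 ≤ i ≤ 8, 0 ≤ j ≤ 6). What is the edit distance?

   ''  b  a  i  j  o  b
''  0  1  2  3  4  5  6
 h  1  1  2  3  4  5  6
 i  2  2  2  2  3  4  5
 c  3  3  3  3  3  4  5
 m  4  4  4  4  4  4  5
 i  5  5  5  4  5  5  5
 n  6  6  6  5  5  6  6
 g  7  7  7  6  6  6  7
 c  8  8  8  7  7  7  7

7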